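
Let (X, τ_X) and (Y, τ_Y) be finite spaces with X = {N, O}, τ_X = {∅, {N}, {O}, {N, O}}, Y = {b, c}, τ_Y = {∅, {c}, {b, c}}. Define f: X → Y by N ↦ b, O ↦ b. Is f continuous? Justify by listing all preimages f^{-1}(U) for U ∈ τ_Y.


f IS continuous.

Compute f^{-1}(U) for each U ∈ τ_Y:
  U = ∅: f^{-1}(U) = ∅ ∈ τ_X ✓.
  U = {c}: f^{-1}(U) = ∅ ∈ τ_X ✓.
  U = {b, c}: f^{-1}(U) = {N, O} ∈ τ_X ✓.
Every preimage lies in τ_X, so f IS continuous.


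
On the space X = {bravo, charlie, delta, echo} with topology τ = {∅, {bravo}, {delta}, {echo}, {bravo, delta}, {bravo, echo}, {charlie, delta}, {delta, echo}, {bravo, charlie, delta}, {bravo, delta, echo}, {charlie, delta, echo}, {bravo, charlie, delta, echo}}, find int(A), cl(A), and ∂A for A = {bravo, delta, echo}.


int(A) = {bravo, delta, echo}, cl(A) = {bravo, charlie, delta, echo}, ∂A = {charlie}.

Closed sets in (X, τ) are complements of opens:
  closed(X, τ) = {∅, {bravo}, {charlie}, {echo}, {bravo, charlie}, {bravo, echo}, {charlie, delta}, {charlie, echo}, {bravo, charlie, delta}, {bravo, charlie, echo}, {charlie, delta, echo}, {bravo, charlie, delta, echo}}.
int(A) = ⋃ {U ∈ τ : U ⊆ A}. Opens contained in A: ∅, {bravo}, {delta}, {echo}, {bravo, delta}, {bravo, echo}, {delta, echo}, {bravo, delta, echo}.
Taking the union of these: int(A) = {bravo, delta, echo}.
cl(A) = ⋂ {C closed : A ⊆ C}. Closed sets containing A: {bravo, charlie, delta, echo}.
Intersecting these: cl(A) = {bravo, charlie, delta, echo}.
∂A = cl(A) ∖ int(A) = {bravo, charlie, delta, echo} ∖ {bravo, delta, echo} = {charlie}.


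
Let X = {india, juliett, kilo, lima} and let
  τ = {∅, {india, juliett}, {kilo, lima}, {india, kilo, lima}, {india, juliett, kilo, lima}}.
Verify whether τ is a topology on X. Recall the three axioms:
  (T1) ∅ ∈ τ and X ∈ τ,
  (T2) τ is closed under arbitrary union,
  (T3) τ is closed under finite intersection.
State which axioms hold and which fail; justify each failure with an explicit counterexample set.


τ is NOT a topology on X.

Axiom (T1): ∅ ∈ τ? Yes; X ∈ τ? Yes.
Axiom (T2/T3): check pairwise unions and intersections of members of τ.
Counterexample for (T3): {india, juliett} ∩ {india, kilo, lima} = {india} ∉ τ. Therefore τ is NOT a topology.


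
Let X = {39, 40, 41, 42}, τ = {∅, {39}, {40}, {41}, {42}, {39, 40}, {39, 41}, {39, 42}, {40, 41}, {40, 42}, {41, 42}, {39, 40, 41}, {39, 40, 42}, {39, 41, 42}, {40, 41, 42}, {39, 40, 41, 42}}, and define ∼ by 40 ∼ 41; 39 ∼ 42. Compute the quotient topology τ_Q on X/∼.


X/∼ = {[39=42], [40=41]}; |τ_Q| = 4.

Equivalence classes: [39=42], [40=41].
Quotient map π: X → X/∼ sends 39 ↦ [39=42], 40 ↦ [40=41], 41 ↦ [40=41], 42 ↦ [39=42].
For each subset V ⊆ X/∼, compute π^{-1}(V) ⊆ X and check whether π^{-1}(V) ∈ τ. V is open in τ_Q iff π^{-1}(V) ∈ τ.
  V = {}: π^{-1}(V) = ∅ ∈ τ ✓.
  V = {[39=42]}: π^{-1}(V) = {39, 42} ∈ τ ✓.
  V = {[40=41]}: π^{-1}(V) = {40, 41} ∈ τ ✓.
  V = {[39=42], [40=41]}: π^{-1}(V) = {39, 40, 41, 42} ∈ τ ✓.
Open sets in the quotient: τ_Q = {{}, {[39=42]}, {[40=41]}, {[39=42], [40=41]}} (4 elements).


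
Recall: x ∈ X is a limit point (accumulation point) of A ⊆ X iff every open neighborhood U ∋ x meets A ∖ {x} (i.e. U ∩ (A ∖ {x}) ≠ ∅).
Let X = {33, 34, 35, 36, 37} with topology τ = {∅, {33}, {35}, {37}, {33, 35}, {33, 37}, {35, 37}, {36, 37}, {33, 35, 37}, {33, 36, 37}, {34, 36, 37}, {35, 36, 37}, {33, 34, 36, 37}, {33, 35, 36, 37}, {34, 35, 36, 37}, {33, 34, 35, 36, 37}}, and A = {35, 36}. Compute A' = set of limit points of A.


A' = {34}

For each x ∈ X, list the open sets U ∈ τ with x ∈ U, then check whether U ∩ (A ∖ {x}) ≠ ∅ for every such U.
  x = 33: open {33} ∋ x has {33} ∩ (A ∖ {33}) = ∅, so x is NOT a limit point.
  x = 34: opens ∋ x are {34, 36, 37}, {33, 34, 36, 37}, {34, 35, 36, 37}, {33, 34, 35, 36, 37}; each meets A ∖ {34}, so x IS a limit point.
  x = 35: open {35} ∋ x has {35} ∩ (A ∖ {35}) = ∅, so x is NOT a limit point.
  x = 36: open {36, 37} ∋ x has {36, 37} ∩ (A ∖ {36}) = ∅, so x is NOT a limit point.
  x = 37: open {37} ∋ x has {37} ∩ (A ∖ {37}) = ∅, so x is NOT a limit point.
Collecting: A' = {34}.


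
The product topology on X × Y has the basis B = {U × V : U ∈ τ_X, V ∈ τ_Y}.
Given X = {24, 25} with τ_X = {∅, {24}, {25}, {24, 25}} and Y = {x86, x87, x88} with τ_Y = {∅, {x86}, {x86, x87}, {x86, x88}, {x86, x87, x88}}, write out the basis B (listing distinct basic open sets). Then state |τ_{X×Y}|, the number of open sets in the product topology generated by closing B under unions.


Basis B = {∅ × ∅, {24} × {x86}, {25} × {x86}, {24} × {x86, x87}, {24} × {x86, x88}, {24, 25} × {x86}, {25} × {x86, x87}, {25} × {x86, x88}, {24} × {x86, x87, x88}, {25} × {x86, x87, x88}, {24, 25} × {x86, x87}, {24, 25} × {x86, x88}, {24, 25} × {x86, x87, x88}}; |τ_{X×Y}| = 25.

Enumerate products U × V with U ∈ τ_X, V ∈ τ_Y (deduplicated):
  ∅ × ∅ = {} (∅)
  {24} × {x86} = {(24,x86)}
  {25} × {x86} = {(25,x86)}
  {24} × {x86, x87} = {(24,x86), (24,x87)}
  {24} × {x86, x88} = {(24,x86), (24,x88)}
  {24, 25} × {x86} = {(24,x86), (25,x86)}
  {25} × {x86, x87} = {(25,x86), (25,x87)}
  {25} × {x86, x88} = {(25,x86), (25,x88)}
  {24} × {x86, x87, x88} = {(24,x86), (24,x87), (24,x88)}
  {25} × {x86, x87, x88} = {(25,x86), (25,x87), (25,x88)}
  {24, 25} × {x86, x87} = {(24,x86), (24,x87), (25,x86), (25,x87)}
  {24, 25} × {x86, x88} = {(24,x86), (24,x88), (25,x86), (25,x88)}
  {24, 25} × {x86, x87, x88} = {(24,x86), (24,x87), (24,x88), (25,x86), (25,x87), (25,x88)}
These 13 distinct sets form the basis B.
Close under arbitrary unions to get τ_{X×Y}; counting gives |τ_{X×Y}| = 25.


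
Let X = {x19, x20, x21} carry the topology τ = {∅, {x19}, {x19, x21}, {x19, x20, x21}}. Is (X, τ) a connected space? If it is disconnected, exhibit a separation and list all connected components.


(X, τ) is connected.

Find clopen sets (U ∈ τ with X ∖ U ∈ τ):
  U = ∅, X ∖ U = {x19, x20, x21} — both open, so U is clopen.
  U = {x19, x20, x21}, X ∖ U = ∅ — both open, so U is clopen.
Only trivial clopens (∅ and X) exist, so (X, τ) is connected.
Compute connected components by grouping points that agree on all clopens:
  component: {x19, x20, x21}


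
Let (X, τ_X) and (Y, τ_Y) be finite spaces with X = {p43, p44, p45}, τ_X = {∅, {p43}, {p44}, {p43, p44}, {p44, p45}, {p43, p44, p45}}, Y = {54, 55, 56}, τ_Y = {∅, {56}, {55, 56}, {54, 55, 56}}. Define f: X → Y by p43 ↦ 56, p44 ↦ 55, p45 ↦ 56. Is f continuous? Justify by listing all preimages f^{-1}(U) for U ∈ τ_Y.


f is NOT continuous.

Compute f^{-1}(U) for each U ∈ τ_Y:
  U = ∅: f^{-1}(U) = ∅ ∈ τ_X ✓.
  U = {56}: f^{-1}(U) = {p43, p45} ∉ τ_X ✗.
  U = {55, 56}: f^{-1}(U) = {p43, p44, p45} ∈ τ_X ✓.
  U = {54, 55, 56}: f^{-1}(U) = {p43, p44, p45} ∈ τ_X ✓.
Found U = {56} with f^{-1}(U) = {p43, p45} not in τ_X. Therefore f is NOT continuous.


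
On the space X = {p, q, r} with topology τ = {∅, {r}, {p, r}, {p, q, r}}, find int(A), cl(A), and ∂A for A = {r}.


int(A) = {r}, cl(A) = {p, q, r}, ∂A = {p, q}.

Closed sets in (X, τ) are complements of opens:
  closed(X, τ) = {∅, {q}, {p, q}, {p, q, r}}.
int(A) = ⋃ {U ∈ τ : U ⊆ A}. Opens contained in A: ∅, {r}.
Taking the union of these: int(A) = {r}.
cl(A) = ⋂ {C closed : A ⊆ C}. Closed sets containing A: {p, q, r}.
Intersecting these: cl(A) = {p, q, r}.
∂A = cl(A) ∖ int(A) = {p, q, r} ∖ {r} = {p, q}.


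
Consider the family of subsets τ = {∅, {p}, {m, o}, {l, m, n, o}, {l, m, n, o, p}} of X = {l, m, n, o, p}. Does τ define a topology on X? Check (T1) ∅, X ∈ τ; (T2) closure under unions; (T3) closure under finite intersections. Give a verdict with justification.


τ is NOT a topology on X.

Axiom (T1): ∅ ∈ τ? Yes; X ∈ τ? Yes.
Axiom (T2/T3): check pairwise unions and intersections of members of τ.
Counterexample for (T2): {p} ∪ {m, o} = {m, o, p} ∉ τ. Therefore τ is NOT a topology.


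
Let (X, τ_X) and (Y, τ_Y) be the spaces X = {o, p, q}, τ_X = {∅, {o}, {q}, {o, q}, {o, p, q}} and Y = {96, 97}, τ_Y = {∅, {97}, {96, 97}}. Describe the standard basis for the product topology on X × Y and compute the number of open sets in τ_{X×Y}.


Basis B = {∅ × ∅, {o} × {97}, {q} × {97}, {o} × {96, 97}, {o, q} × {97}, {q} × {96, 97}, {o, p, q} × {97}, {o, q} × {96, 97}, {o, p, q} × {96, 97}}; |τ_{X×Y}| = 14.

Enumerate products U × V with U ∈ τ_X, V ∈ τ_Y (deduplicated):
  ∅ × ∅ = {} (∅)
  {o} × {97} = {(o,97)}
  {q} × {97} = {(q,97)}
  {o} × {96, 97} = {(o,96), (o,97)}
  {o, q} × {97} = {(o,97), (q,97)}
  {q} × {96, 97} = {(q,96), (q,97)}
  {o, p, q} × {97} = {(o,97), (p,97), (q,97)}
  {o, q} × {96, 97} = {(o,96), (o,97), (q,96), (q,97)}
  {o, p, q} × {96, 97} = {(o,96), (o,97), (p,96), (p,97), (q,96), (q,97)}
These 9 distinct sets form the basis B.
Close under arbitrary unions to get τ_{X×Y}; counting gives |τ_{X×Y}| = 14.


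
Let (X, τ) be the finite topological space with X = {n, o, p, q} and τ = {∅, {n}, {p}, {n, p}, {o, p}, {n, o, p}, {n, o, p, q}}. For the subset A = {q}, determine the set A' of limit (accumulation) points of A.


A' = ∅

For each x ∈ X, list the open sets U ∈ τ with x ∈ U, then check whether U ∩ (A ∖ {x}) ≠ ∅ for every such U.
  x = n: open {n} ∋ x has {n} ∩ (A ∖ {n}) = ∅, so x is NOT a limit point.
  x = o: open {o, p} ∋ x has {o, p} ∩ (A ∖ {o}) = ∅, so x is NOT a limit point.
  x = p: open {p} ∋ x has {p} ∩ (A ∖ {p}) = ∅, so x is NOT a limit point.
  x = q: open {n, o, p, q} ∋ x has {n, o, p, q} ∩ (A ∖ {q}) = ∅, so x is NOT a limit point.
Collecting: A' = ∅.


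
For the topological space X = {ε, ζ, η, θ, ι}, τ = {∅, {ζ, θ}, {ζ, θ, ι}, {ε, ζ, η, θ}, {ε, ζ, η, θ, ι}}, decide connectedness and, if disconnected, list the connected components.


(X, τ) is connected.

Find clopen sets (U ∈ τ with X ∖ U ∈ τ):
  U = ∅, X ∖ U = {ε, ζ, η, θ, ι} — both open, so U is clopen.
  U = {ε, ζ, η, θ, ι}, X ∖ U = ∅ — both open, so U is clopen.
Only trivial clopens (∅ and X) exist, so (X, τ) is connected.
Compute connected components by grouping points that agree on all clopens:
  component: {ε, ζ, η, θ, ι}


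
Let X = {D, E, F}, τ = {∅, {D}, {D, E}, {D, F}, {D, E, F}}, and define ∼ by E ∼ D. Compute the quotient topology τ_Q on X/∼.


X/∼ = {[D=E], [F]}; |τ_Q| = 3.

Equivalence classes: [D=E], [F].
Quotient map π: X → X/∼ sends D ↦ [D=E], E ↦ [D=E], F ↦ [F].
For each subset V ⊆ X/∼, compute π^{-1}(V) ⊆ X and check whether π^{-1}(V) ∈ τ. V is open in τ_Q iff π^{-1}(V) ∈ τ.
  V = {}: π^{-1}(V) = ∅ ∈ τ ✓.
  V = {[D=E]}: π^{-1}(V) = {D, E} ∈ τ ✓.
  V = {[F]}: π^{-1}(V) = {F} ∉ τ ✗.
  V = {[D=E], [F]}: π^{-1}(V) = {D, E, F} ∈ τ ✓.
Open sets in the quotient: τ_Q = {{}, {[D=E]}, {[D=E], [F]}} (3 elements).


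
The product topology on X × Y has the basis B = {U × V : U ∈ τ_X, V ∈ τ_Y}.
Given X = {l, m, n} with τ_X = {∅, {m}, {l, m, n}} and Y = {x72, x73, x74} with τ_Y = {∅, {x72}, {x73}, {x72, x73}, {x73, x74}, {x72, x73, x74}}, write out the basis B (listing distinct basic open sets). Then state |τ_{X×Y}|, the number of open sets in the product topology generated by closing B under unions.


Basis B = {∅ × ∅, {m} × {x72}, {m} × {x73}, {m} × {x72, x73}, {m} × {x73, x74}, {l, m, n} × {x72}, {l, m, n} × {x73}, {m} × {x72, x73, x74}, {l, m, n} × {x72, x73}, {l, m, n} × {x73, x74}, {l, m, n} × {x72, x73, x74}}; |τ_{X×Y}| = 18.

Enumerate products U × V with U ∈ τ_X, V ∈ τ_Y (deduplicated):
  ∅ × ∅ = {} (∅)
  {m} × {x72} = {(m,x72)}
  {m} × {x73} = {(m,x73)}
  {m} × {x72, x73} = {(m,x72), (m,x73)}
  {m} × {x73, x74} = {(m,x73), (m,x74)}
  {l, m, n} × {x72} = {(l,x72), (m,x72), (n,x72)}
  {l, m, n} × {x73} = {(l,x73), (m,x73), (n,x73)}
  {m} × {x72, x73, x74} = {(m,x72), (m,x73), (m,x74)}
  {l, m, n} × {x72, x73} = {(l,x72), (l,x73), (m,x72), (m,x73), (n,x72), (n,x73)}
  {l, m, n} × {x73, x74} = {(l,x73), (l,x74), (m,x73), (m,x74), (n,x73), (n,x74)}
  {l, m, n} × {x72, x73, x74} = {(l,x72), (l,x73), (l,x74), (m,x72), (m,x73), (m,x74), (n,x72), (n,x73), (n,x74)}
These 11 distinct sets form the basis B.
Close under arbitrary unions to get τ_{X×Y}; counting gives |τ_{X×Y}| = 18.


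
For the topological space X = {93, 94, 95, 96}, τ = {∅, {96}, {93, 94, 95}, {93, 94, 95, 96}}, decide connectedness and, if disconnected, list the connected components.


(X, τ) is disconnected; components = [{96}, {93, 94, 95}].

Find clopen sets (U ∈ τ with X ∖ U ∈ τ):
  U = ∅, X ∖ U = {93, 94, 95, 96} — both open, so U is clopen.
  U = {96}, X ∖ U = {93, 94, 95} — both open, so U is clopen.
  U = {93, 94, 95}, X ∖ U = {96} — both open, so U is clopen.
  U = {93, 94, 95, 96}, X ∖ U = ∅ — both open, so U is clopen.
Nontrivial clopen(s) exist: e.g. {96}. So (X, τ) is disconnected.
Compute connected components by grouping points that agree on all clopens:
  component: {96}
  component: {93, 94, 95}


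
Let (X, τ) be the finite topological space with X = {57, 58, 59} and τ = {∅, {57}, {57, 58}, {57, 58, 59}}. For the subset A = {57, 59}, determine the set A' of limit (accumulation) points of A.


A' = {58, 59}

For each x ∈ X, list the open sets U ∈ τ with x ∈ U, then check whether U ∩ (A ∖ {x}) ≠ ∅ for every such U.
  x = 57: open {57} ∋ x has {57} ∩ (A ∖ {57}) = ∅, so x is NOT a limit point.
  x = 58: opens ∋ x are {57, 58}, {57, 58, 59}; each meets A ∖ {58}, so x IS a limit point.
  x = 59: opens ∋ x are {57, 58, 59}; each meets A ∖ {59}, so x IS a limit point.
Collecting: A' = {58, 59}.


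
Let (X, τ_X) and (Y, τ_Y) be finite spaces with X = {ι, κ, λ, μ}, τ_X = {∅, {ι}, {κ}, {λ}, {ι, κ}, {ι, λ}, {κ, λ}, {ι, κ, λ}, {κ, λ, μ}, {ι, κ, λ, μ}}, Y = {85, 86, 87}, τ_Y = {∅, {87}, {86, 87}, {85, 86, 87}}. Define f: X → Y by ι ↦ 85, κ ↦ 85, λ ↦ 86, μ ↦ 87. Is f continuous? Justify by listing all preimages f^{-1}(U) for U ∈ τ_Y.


f is NOT continuous.

Compute f^{-1}(U) for each U ∈ τ_Y:
  U = ∅: f^{-1}(U) = ∅ ∈ τ_X ✓.
  U = {87}: f^{-1}(U) = {μ} ∉ τ_X ✗.
  U = {86, 87}: f^{-1}(U) = {λ, μ} ∉ τ_X ✗.
  U = {85, 86, 87}: f^{-1}(U) = {ι, κ, λ, μ} ∈ τ_X ✓.
Found U = {87} with f^{-1}(U) = {μ} not in τ_X. Therefore f is NOT continuous.


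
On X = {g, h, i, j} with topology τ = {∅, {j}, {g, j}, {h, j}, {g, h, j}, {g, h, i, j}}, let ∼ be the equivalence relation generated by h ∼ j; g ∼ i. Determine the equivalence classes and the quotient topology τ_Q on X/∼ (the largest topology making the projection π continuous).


X/∼ = {[g=i], [h=j]}; |τ_Q| = 3.

Equivalence classes: [g=i], [h=j].
Quotient map π: X → X/∼ sends g ↦ [g=i], h ↦ [h=j], i ↦ [g=i], j ↦ [h=j].
For each subset V ⊆ X/∼, compute π^{-1}(V) ⊆ X and check whether π^{-1}(V) ∈ τ. V is open in τ_Q iff π^{-1}(V) ∈ τ.
  V = {}: π^{-1}(V) = ∅ ∈ τ ✓.
  V = {[g=i]}: π^{-1}(V) = {g, i} ∉ τ ✗.
  V = {[h=j]}: π^{-1}(V) = {h, j} ∈ τ ✓.
  V = {[g=i], [h=j]}: π^{-1}(V) = {g, h, i, j} ∈ τ ✓.
Open sets in the quotient: τ_Q = {{}, {[h=j]}, {[g=i], [h=j]}} (3 elements).


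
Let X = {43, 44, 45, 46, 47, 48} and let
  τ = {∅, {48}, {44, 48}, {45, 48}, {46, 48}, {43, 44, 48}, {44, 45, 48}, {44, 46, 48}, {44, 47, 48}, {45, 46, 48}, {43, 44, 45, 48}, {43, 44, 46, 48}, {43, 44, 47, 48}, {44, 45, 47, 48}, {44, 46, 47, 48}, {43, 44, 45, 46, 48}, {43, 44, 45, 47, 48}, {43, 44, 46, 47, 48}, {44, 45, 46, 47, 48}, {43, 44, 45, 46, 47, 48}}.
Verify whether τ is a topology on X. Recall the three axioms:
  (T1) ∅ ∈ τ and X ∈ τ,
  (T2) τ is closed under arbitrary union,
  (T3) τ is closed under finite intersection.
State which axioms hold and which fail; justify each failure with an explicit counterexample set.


τ is NOT a topology on X.

Axiom (T1): ∅ ∈ τ? Yes; X ∈ τ? Yes.
Axiom (T2/T3): check pairwise unions and intersections of members of τ.
Counterexample for (T2): {44, 48} ∪ {45, 46, 48} = {44, 45, 46, 48} ∉ τ. Therefore τ is NOT a topology.


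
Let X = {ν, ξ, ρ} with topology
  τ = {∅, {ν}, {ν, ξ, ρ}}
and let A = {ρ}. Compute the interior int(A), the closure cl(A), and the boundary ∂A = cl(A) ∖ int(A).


int(A) = ∅, cl(A) = {ξ, ρ}, ∂A = {ξ, ρ}.

Closed sets in (X, τ) are complements of opens:
  closed(X, τ) = {∅, {ξ, ρ}, {ν, ξ, ρ}}.
int(A) = ⋃ {U ∈ τ : U ⊆ A}. Opens contained in A: ∅.
Taking the union of these: int(A) = ∅.
cl(A) = ⋂ {C closed : A ⊆ C}. Closed sets containing A: {ξ, ρ}, {ν, ξ, ρ}.
Intersecting these: cl(A) = {ξ, ρ}.
∂A = cl(A) ∖ int(A) = {ξ, ρ} ∖ ∅ = {ξ, ρ}.


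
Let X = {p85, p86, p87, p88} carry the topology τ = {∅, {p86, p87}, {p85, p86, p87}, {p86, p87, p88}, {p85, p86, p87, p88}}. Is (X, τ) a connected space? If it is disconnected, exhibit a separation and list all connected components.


(X, τ) is connected.

Find clopen sets (U ∈ τ with X ∖ U ∈ τ):
  U = ∅, X ∖ U = {p85, p86, p87, p88} — both open, so U is clopen.
  U = {p85, p86, p87, p88}, X ∖ U = ∅ — both open, so U is clopen.
Only trivial clopens (∅ and X) exist, so (X, τ) is connected.
Compute connected components by grouping points that agree on all clopens:
  component: {p85, p86, p87, p88}


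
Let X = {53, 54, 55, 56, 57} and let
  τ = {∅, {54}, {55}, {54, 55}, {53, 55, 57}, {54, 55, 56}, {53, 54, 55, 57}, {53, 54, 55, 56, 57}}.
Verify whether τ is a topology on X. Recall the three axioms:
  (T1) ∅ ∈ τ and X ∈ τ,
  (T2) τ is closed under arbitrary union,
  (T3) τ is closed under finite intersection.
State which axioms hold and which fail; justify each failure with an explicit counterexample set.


τ IS a topology on X.

Axiom (T1): ∅ ∈ τ? Yes; X ∈ τ? Yes.
Axiom (T2/T3): check pairwise unions and intersections of members of τ.
All pairwise intersections and unions checked — each lies in τ. Therefore τ satisfies (T1), (T2), (T3): it IS a topology on X.


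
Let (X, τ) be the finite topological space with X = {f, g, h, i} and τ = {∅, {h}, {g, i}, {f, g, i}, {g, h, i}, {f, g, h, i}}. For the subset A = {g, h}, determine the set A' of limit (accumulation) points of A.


A' = {f, i}

For each x ∈ X, list the open sets U ∈ τ with x ∈ U, then check whether U ∩ (A ∖ {x}) ≠ ∅ for every such U.
  x = f: opens ∋ x are {f, g, i}, {f, g, h, i}; each meets A ∖ {f}, so x IS a limit point.
  x = g: open {g, i} ∋ x has {g, i} ∩ (A ∖ {g}) = ∅, so x is NOT a limit point.
  x = h: open {h} ∋ x has {h} ∩ (A ∖ {h}) = ∅, so x is NOT a limit point.
  x = i: opens ∋ x are {g, i}, {f, g, i}, {g, h, i}, {f, g, h, i}; each meets A ∖ {i}, so x IS a limit point.
Collecting: A' = {f, i}.


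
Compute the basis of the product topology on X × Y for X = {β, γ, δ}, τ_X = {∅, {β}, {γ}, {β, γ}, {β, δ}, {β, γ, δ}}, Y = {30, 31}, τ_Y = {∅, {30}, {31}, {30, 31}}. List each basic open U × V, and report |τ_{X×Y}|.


Basis B = {∅ × ∅, {β} × {30}, {β} × {31}, {γ} × {30}, {γ} × {31}, {β} × {30, 31}, {β, γ} × {30}, {β, δ} × {30}, {β, γ} × {31}, {β, δ} × {31}, {γ} × {30, 31}, {β, γ, δ} × {30}, {β, γ, δ} × {31}, {β, γ} × {30, 31}, {β, δ} × {30, 31}, {β, γ, δ} × {30, 31}}; |τ_{X×Y}| = 36.

Enumerate products U × V with U ∈ τ_X, V ∈ τ_Y (deduplicated):
  ∅ × ∅ = {} (∅)
  {β} × {30} = {(β,30)}
  {β} × {31} = {(β,31)}
  {γ} × {30} = {(γ,30)}
  {γ} × {31} = {(γ,31)}
  {β} × {30, 31} = {(β,30), (β,31)}
  {β, γ} × {30} = {(β,30), (γ,30)}
  {β, δ} × {30} = {(β,30), (δ,30)}
  {β, γ} × {31} = {(β,31), (γ,31)}
  {β, δ} × {31} = {(β,31), (δ,31)}
  {γ} × {30, 31} = {(γ,30), (γ,31)}
  {β, γ, δ} × {30} = {(β,30), (γ,30), (δ,30)}
  {β, γ, δ} × {31} = {(β,31), (γ,31), (δ,31)}
  {β, γ} × {30, 31} = {(β,30), (β,31), (γ,30), (γ,31)}
  {β, δ} × {30, 31} = {(β,30), (β,31), (δ,30), (δ,31)}
  {β, γ, δ} × {30, 31} = {(β,30), (β,31), (γ,30), (γ,31), (δ,30), (δ,31)}
These 16 distinct sets form the basis B.
Close under arbitrary unions to get τ_{X×Y}; counting gives |τ_{X×Y}| = 36.


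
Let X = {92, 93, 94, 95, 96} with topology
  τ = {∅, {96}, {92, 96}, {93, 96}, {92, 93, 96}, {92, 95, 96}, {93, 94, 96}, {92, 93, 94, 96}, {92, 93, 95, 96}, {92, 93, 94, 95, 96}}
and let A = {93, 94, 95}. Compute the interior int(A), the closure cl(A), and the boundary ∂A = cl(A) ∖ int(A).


int(A) = ∅, cl(A) = {93, 94, 95}, ∂A = {93, 94, 95}.

Closed sets in (X, τ) are complements of opens:
  closed(X, τ) = {∅, {94}, {95}, {92, 95}, {93, 94}, {94, 95}, {92, 94, 95}, {93, 94, 95}, {92, 93, 94, 95}, {92, 93, 94, 95, 96}}.
int(A) = ⋃ {U ∈ τ : U ⊆ A}. Opens contained in A: ∅.
Taking the union of these: int(A) = ∅.
cl(A) = ⋂ {C closed : A ⊆ C}. Closed sets containing A: {93, 94, 95}, {92, 93, 94, 95}, {92, 93, 94, 95, 96}.
Intersecting these: cl(A) = {93, 94, 95}.
∂A = cl(A) ∖ int(A) = {93, 94, 95} ∖ ∅ = {93, 94, 95}.


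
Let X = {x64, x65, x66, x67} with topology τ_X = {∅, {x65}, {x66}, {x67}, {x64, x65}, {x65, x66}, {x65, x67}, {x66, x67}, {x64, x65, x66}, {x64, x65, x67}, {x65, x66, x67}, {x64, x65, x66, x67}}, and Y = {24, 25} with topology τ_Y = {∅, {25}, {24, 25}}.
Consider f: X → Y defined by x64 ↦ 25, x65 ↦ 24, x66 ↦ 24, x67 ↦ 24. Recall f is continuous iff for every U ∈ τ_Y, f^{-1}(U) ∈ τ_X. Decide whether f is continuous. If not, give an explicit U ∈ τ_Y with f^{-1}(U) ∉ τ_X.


f is NOT continuous.

Compute f^{-1}(U) for each U ∈ τ_Y:
  U = ∅: f^{-1}(U) = ∅ ∈ τ_X ✓.
  U = {25}: f^{-1}(U) = {x64} ∉ τ_X ✗.
  U = {24, 25}: f^{-1}(U) = {x64, x65, x66, x67} ∈ τ_X ✓.
Found U = {25} with f^{-1}(U) = {x64} not in τ_X. Therefore f is NOT continuous.


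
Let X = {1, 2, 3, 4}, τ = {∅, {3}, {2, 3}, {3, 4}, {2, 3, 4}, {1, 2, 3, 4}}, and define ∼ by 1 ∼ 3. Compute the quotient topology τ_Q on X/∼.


X/∼ = {[1=3], [2], [4]}; |τ_Q| = 2.

Equivalence classes: [1=3], [2], [4].
Quotient map π: X → X/∼ sends 1 ↦ [1=3], 2 ↦ [2], 3 ↦ [1=3], 4 ↦ [4].
For each subset V ⊆ X/∼, compute π^{-1}(V) ⊆ X and check whether π^{-1}(V) ∈ τ. V is open in τ_Q iff π^{-1}(V) ∈ τ.
  V = {}: π^{-1}(V) = ∅ ∈ τ ✓.
  V = {[1=3]}: π^{-1}(V) = {1, 3} ∉ τ ✗.
  V = {[2]}: π^{-1}(V) = {2} ∉ τ ✗.
  V = {[1=3], [2]}: π^{-1}(V) = {1, 2, 3} ∉ τ ✗.
  V = {[4]}: π^{-1}(V) = {4} ∉ τ ✗.
  V = {[1=3], [4]}: π^{-1}(V) = {1, 3, 4} ∉ τ ✗.
  V = {[2], [4]}: π^{-1}(V) = {2, 4} ∉ τ ✗.
  V = {[1=3], [2], [4]}: π^{-1}(V) = {1, 2, 3, 4} ∈ τ ✓.
Open sets in the quotient: τ_Q = {{}, {[1=3], [2], [4]}} (2 elements).


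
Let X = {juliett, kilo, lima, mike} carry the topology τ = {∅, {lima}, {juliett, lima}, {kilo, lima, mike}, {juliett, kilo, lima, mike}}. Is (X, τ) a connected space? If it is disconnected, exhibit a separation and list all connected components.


(X, τ) is connected.

Find clopen sets (U ∈ τ with X ∖ U ∈ τ):
  U = ∅, X ∖ U = {juliett, kilo, lima, mike} — both open, so U is clopen.
  U = {juliett, kilo, lima, mike}, X ∖ U = ∅ — both open, so U is clopen.
Only trivial clopens (∅ and X) exist, so (X, τ) is connected.
Compute connected components by grouping points that agree on all clopens:
  component: {juliett, kilo, lima, mike}


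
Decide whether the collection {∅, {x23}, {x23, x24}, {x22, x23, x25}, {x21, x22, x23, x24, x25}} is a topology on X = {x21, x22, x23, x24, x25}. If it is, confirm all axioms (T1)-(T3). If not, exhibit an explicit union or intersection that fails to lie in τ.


τ is NOT a topology on X.

Axiom (T1): ∅ ∈ τ? Yes; X ∈ τ? Yes.
Axiom (T2/T3): check pairwise unions and intersections of members of τ.
Counterexample for (T2): {x23, x24} ∪ {x22, x23, x25} = {x22, x23, x24, x25} ∉ τ. Therefore τ is NOT a topology.


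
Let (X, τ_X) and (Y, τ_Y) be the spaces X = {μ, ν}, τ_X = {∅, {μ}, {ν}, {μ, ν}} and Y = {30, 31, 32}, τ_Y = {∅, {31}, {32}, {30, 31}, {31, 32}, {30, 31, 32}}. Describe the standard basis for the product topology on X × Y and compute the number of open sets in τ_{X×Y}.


Basis B = {∅ × ∅, {μ} × {31}, {μ} × {32}, {ν} × {31}, {ν} × {32}, {μ} × {30, 31}, {μ} × {31, 32}, {μ, ν} × {31}, {μ, ν} × {32}, {ν} × {30, 31}, {ν} × {31, 32}, {μ} × {30, 31, 32}, {ν} × {30, 31, 32}, {μ, ν} × {30, 31}, {μ, ν} × {31, 32}, {μ, ν} × {30, 31, 32}}; |τ_{X×Y}| = 36.

Enumerate products U × V with U ∈ τ_X, V ∈ τ_Y (deduplicated):
  ∅ × ∅ = {} (∅)
  {μ} × {31} = {(μ,31)}
  {μ} × {32} = {(μ,32)}
  {ν} × {31} = {(ν,31)}
  {ν} × {32} = {(ν,32)}
  {μ} × {30, 31} = {(μ,30), (μ,31)}
  {μ} × {31, 32} = {(μ,31), (μ,32)}
  {μ, ν} × {31} = {(μ,31), (ν,31)}
  {μ, ν} × {32} = {(μ,32), (ν,32)}
  {ν} × {30, 31} = {(ν,30), (ν,31)}
  {ν} × {31, 32} = {(ν,31), (ν,32)}
  {μ} × {30, 31, 32} = {(μ,30), (μ,31), (μ,32)}
  {ν} × {30, 31, 32} = {(ν,30), (ν,31), (ν,32)}
  {μ, ν} × {30, 31} = {(μ,30), (μ,31), (ν,30), (ν,31)}
  {μ, ν} × {31, 32} = {(μ,31), (μ,32), (ν,31), (ν,32)}
  {μ, ν} × {30, 31, 32} = {(μ,30), (μ,31), (μ,32), (ν,30), (ν,31), (ν,32)}
These 16 distinct sets form the basis B.
Close under arbitrary unions to get τ_{X×Y}; counting gives |τ_{X×Y}| = 36.


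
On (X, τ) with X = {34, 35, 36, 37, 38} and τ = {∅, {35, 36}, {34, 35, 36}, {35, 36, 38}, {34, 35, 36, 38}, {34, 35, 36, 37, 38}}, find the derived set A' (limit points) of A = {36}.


A' = {34, 35, 37, 38}

For each x ∈ X, list the open sets U ∈ τ with x ∈ U, then check whether U ∩ (A ∖ {x}) ≠ ∅ for every such U.
  x = 34: opens ∋ x are {34, 35, 36}, {34, 35, 36, 38}, {34, 35, 36, 37, 38}; each meets A ∖ {34}, so x IS a limit point.
  x = 35: opens ∋ x are {35, 36}, {34, 35, 36}, {35, 36, 38}, {34, 35, 36, 38}, {34, 35, 36, 37, 38}; each meets A ∖ {35}, so x IS a limit point.
  x = 36: open {35, 36} ∋ x has {35, 36} ∩ (A ∖ {36}) = ∅, so x is NOT a limit point.
  x = 37: opens ∋ x are {34, 35, 36, 37, 38}; each meets A ∖ {37}, so x IS a limit point.
  x = 38: opens ∋ x are {35, 36, 38}, {34, 35, 36, 38}, {34, 35, 36, 37, 38}; each meets A ∖ {38}, so x IS a limit point.
Collecting: A' = {34, 35, 37, 38}.


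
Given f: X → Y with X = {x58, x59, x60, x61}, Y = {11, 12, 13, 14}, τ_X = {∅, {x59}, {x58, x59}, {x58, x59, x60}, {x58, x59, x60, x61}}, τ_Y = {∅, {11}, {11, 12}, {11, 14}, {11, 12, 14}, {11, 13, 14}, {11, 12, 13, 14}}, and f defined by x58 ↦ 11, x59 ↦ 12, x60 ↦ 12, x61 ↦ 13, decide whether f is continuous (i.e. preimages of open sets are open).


f is NOT continuous.

Compute f^{-1}(U) for each U ∈ τ_Y:
  U = ∅: f^{-1}(U) = ∅ ∈ τ_X ✓.
  U = {11}: f^{-1}(U) = {x58} ∉ τ_X ✗.
  U = {11, 12}: f^{-1}(U) = {x58, x59, x60} ∈ τ_X ✓.
  U = {11, 14}: f^{-1}(U) = {x58} ∉ τ_X ✗.
  U = {11, 12, 14}: f^{-1}(U) = {x58, x59, x60} ∈ τ_X ✓.
  U = {11, 13, 14}: f^{-1}(U) = {x58, x61} ∉ τ_X ✗.
  U = {11, 12, 13, 14}: f^{-1}(U) = {x58, x59, x60, x61} ∈ τ_X ✓.
Found U = {11} with f^{-1}(U) = {x58} not in τ_X. Therefore f is NOT continuous.


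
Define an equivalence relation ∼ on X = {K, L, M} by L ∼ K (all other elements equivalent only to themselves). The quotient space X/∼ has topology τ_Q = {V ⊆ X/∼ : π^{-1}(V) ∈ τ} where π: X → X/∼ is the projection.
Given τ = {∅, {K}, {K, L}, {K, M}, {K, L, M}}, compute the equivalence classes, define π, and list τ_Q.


X/∼ = {[K=L], [M]}; |τ_Q| = 3.

Equivalence classes: [K=L], [M].
Quotient map π: X → X/∼ sends K ↦ [K=L], L ↦ [K=L], M ↦ [M].
For each subset V ⊆ X/∼, compute π^{-1}(V) ⊆ X and check whether π^{-1}(V) ∈ τ. V is open in τ_Q iff π^{-1}(V) ∈ τ.
  V = {}: π^{-1}(V) = ∅ ∈ τ ✓.
  V = {[K=L]}: π^{-1}(V) = {K, L} ∈ τ ✓.
  V = {[M]}: π^{-1}(V) = {M} ∉ τ ✗.
  V = {[K=L], [M]}: π^{-1}(V) = {K, L, M} ∈ τ ✓.
Open sets in the quotient: τ_Q = {{}, {[K=L]}, {[K=L], [M]}} (3 elements).


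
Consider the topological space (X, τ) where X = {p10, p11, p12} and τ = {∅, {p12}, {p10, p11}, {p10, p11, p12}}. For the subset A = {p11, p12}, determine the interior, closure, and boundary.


int(A) = {p12}, cl(A) = {p10, p11, p12}, ∂A = {p10, p11}.

Closed sets in (X, τ) are complements of opens:
  closed(X, τ) = {∅, {p12}, {p10, p11}, {p10, p11, p12}}.
int(A) = ⋃ {U ∈ τ : U ⊆ A}. Opens contained in A: ∅, {p12}.
Taking the union of these: int(A) = {p12}.
cl(A) = ⋂ {C closed : A ⊆ C}. Closed sets containing A: {p10, p11, p12}.
Intersecting these: cl(A) = {p10, p11, p12}.
∂A = cl(A) ∖ int(A) = {p10, p11, p12} ∖ {p12} = {p10, p11}.


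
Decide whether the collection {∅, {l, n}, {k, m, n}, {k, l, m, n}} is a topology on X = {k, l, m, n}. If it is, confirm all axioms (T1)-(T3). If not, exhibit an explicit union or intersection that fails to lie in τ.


τ is NOT a topology on X.

Axiom (T1): ∅ ∈ τ? Yes; X ∈ τ? Yes.
Axiom (T2/T3): check pairwise unions and intersections of members of τ.
Counterexample for (T3): {l, n} ∩ {k, m, n} = {n} ∉ τ. Therefore τ is NOT a topology.


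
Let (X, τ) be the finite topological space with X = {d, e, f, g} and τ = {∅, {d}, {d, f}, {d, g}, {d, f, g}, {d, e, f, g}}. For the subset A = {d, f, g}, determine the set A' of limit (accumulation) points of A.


A' = {e, f, g}

For each x ∈ X, list the open sets U ∈ τ with x ∈ U, then check whether U ∩ (A ∖ {x}) ≠ ∅ for every such U.
  x = d: open {d} ∋ x has {d} ∩ (A ∖ {d}) = ∅, so x is NOT a limit point.
  x = e: opens ∋ x are {d, e, f, g}; each meets A ∖ {e}, so x IS a limit point.
  x = f: opens ∋ x are {d, f}, {d, f, g}, {d, e, f, g}; each meets A ∖ {f}, so x IS a limit point.
  x = g: opens ∋ x are {d, g}, {d, f, g}, {d, e, f, g}; each meets A ∖ {g}, so x IS a limit point.
Collecting: A' = {e, f, g}.


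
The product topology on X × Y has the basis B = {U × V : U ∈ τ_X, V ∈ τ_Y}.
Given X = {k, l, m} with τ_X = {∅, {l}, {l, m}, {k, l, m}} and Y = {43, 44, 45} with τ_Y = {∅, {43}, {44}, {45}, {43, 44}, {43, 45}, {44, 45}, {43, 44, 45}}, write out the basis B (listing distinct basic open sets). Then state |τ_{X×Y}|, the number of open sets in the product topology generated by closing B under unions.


Basis B = {∅ × ∅, {l} × {43}, {l} × {44}, {l} × {45}, {l} × {43, 44}, {l} × {43, 45}, {l, m} × {43}, {l} × {44, 45}, {l, m} × {44}, {l, m} × {45}, {k, l, m} × {43}, {k, l, m} × {44}, {k, l, m} × {45}, {l} × {43, 44, 45}, {l, m} × {43, 44}, {l, m} × {43, 45}, {l, m} × {44, 45}, {k, l, m} × {43, 44}, {k, l, m} × {43, 45}, {k, l, m} × {44, 45}, {l, m} × {43, 44, 45}, {k, l, m} × {43, 44, 45}}; |τ_{X×Y}| = 64.

Enumerate products U × V with U ∈ τ_X, V ∈ τ_Y (deduplicated):
  ∅ × ∅ = {} (∅)
  {l} × {43} = {(l,43)}
  {l} × {44} = {(l,44)}
  {l} × {45} = {(l,45)}
  {l} × {43, 44} = {(l,43), (l,44)}
  {l} × {43, 45} = {(l,43), (l,45)}
  {l, m} × {43} = {(l,43), (m,43)}
  {l} × {44, 45} = {(l,44), (l,45)}
  {l, m} × {44} = {(l,44), (m,44)}
  {l, m} × {45} = {(l,45), (m,45)}
  {k, l, m} × {43} = {(k,43), (l,43), (m,43)}
  {k, l, m} × {44} = {(k,44), (l,44), (m,44)}
  {k, l, m} × {45} = {(k,45), (l,45), (m,45)}
  {l} × {43, 44, 45} = {(l,43), (l,44), (l,45)}
  {l, m} × {43, 44} = {(l,43), (l,44), (m,43), (m,44)}
  {l, m} × {43, 45} = {(l,43), (l,45), (m,43), (m,45)}
  {l, m} × {44, 45} = {(l,44), (l,45), (m,44), (m,45)}
  {k, l, m} × {43, 44} = {(k,43), (k,44), (l,43), (l,44), (m,43), (m,44)}
  {k, l, m} × {43, 45} = {(k,43), (k,45), (l,43), (l,45), (m,43), (m,45)}
  {k, l, m} × {44, 45} = {(k,44), (k,45), (l,44), (l,45), (m,44), (m,45)}
  {l, m} × {43, 44, 45} = {(l,43), (l,44), (l,45), (m,43), (m,44), (m,45)}
  {k, l, m} × {43, 44, 45} = {(k,43), (k,44), (k,45), (l,43), (l,44), (l,45), (m,43), (m,44), (m,45)}
These 22 distinct sets form the basis B.
Close under arbitrary unions to get τ_{X×Y}; counting gives |τ_{X×Y}| = 64.


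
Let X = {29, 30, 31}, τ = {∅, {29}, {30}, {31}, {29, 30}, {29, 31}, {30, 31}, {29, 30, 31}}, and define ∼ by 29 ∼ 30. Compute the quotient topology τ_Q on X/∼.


X/∼ = {[29=30], [31]}; |τ_Q| = 4.

Equivalence classes: [29=30], [31].
Quotient map π: X → X/∼ sends 29 ↦ [29=30], 30 ↦ [29=30], 31 ↦ [31].
For each subset V ⊆ X/∼, compute π^{-1}(V) ⊆ X and check whether π^{-1}(V) ∈ τ. V is open in τ_Q iff π^{-1}(V) ∈ τ.
  V = {}: π^{-1}(V) = ∅ ∈ τ ✓.
  V = {[29=30]}: π^{-1}(V) = {29, 30} ∈ τ ✓.
  V = {[31]}: π^{-1}(V) = {31} ∈ τ ✓.
  V = {[29=30], [31]}: π^{-1}(V) = {29, 30, 31} ∈ τ ✓.
Open sets in the quotient: τ_Q = {{}, {[29=30]}, {[31]}, {[29=30], [31]}} (4 elements).


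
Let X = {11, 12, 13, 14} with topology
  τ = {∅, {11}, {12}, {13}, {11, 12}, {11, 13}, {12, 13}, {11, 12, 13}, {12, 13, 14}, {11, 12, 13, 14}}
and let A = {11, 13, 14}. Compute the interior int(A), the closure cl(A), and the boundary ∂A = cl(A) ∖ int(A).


int(A) = {11, 13}, cl(A) = {11, 13, 14}, ∂A = {14}.

Closed sets in (X, τ) are complements of opens:
  closed(X, τ) = {∅, {11}, {14}, {11, 14}, {12, 14}, {13, 14}, {11, 12, 14}, {11, 13, 14}, {12, 13, 14}, {11, 12, 13, 14}}.
int(A) = ⋃ {U ∈ τ : U ⊆ A}. Opens contained in A: ∅, {11}, {13}, {11, 13}.
Taking the union of these: int(A) = {11, 13}.
cl(A) = ⋂ {C closed : A ⊆ C}. Closed sets containing A: {11, 13, 14}, {11, 12, 13, 14}.
Intersecting these: cl(A) = {11, 13, 14}.
∂A = cl(A) ∖ int(A) = {11, 13, 14} ∖ {11, 13} = {14}.


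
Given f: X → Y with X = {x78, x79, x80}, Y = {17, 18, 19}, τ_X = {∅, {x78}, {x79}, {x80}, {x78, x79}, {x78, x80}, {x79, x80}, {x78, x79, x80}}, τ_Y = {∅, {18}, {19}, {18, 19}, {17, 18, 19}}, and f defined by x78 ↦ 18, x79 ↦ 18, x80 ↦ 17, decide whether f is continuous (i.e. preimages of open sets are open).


f IS continuous.

Compute f^{-1}(U) for each U ∈ τ_Y:
  U = ∅: f^{-1}(U) = ∅ ∈ τ_X ✓.
  U = {18}: f^{-1}(U) = {x78, x79} ∈ τ_X ✓.
  U = {19}: f^{-1}(U) = ∅ ∈ τ_X ✓.
  U = {18, 19}: f^{-1}(U) = {x78, x79} ∈ τ_X ✓.
  U = {17, 18, 19}: f^{-1}(U) = {x78, x79, x80} ∈ τ_X ✓.
Every preimage lies in τ_X, so f IS continuous.


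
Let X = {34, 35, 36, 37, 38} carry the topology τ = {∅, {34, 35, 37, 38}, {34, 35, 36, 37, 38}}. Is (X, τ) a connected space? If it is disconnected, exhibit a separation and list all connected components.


(X, τ) is connected.

Find clopen sets (U ∈ τ with X ∖ U ∈ τ):
  U = ∅, X ∖ U = {34, 35, 36, 37, 38} — both open, so U is clopen.
  U = {34, 35, 36, 37, 38}, X ∖ U = ∅ — both open, so U is clopen.
Only trivial clopens (∅ and X) exist, so (X, τ) is connected.
Compute connected components by grouping points that agree on all clopens:
  component: {34, 35, 36, 37, 38}


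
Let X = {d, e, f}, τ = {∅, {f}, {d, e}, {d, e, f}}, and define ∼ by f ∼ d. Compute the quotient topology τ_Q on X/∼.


X/∼ = {[d=f], [e]}; |τ_Q| = 2.

Equivalence classes: [d=f], [e].
Quotient map π: X → X/∼ sends d ↦ [d=f], e ↦ [e], f ↦ [d=f].
For each subset V ⊆ X/∼, compute π^{-1}(V) ⊆ X and check whether π^{-1}(V) ∈ τ. V is open in τ_Q iff π^{-1}(V) ∈ τ.
  V = {}: π^{-1}(V) = ∅ ∈ τ ✓.
  V = {[d=f]}: π^{-1}(V) = {d, f} ∉ τ ✗.
  V = {[e]}: π^{-1}(V) = {e} ∉ τ ✗.
  V = {[d=f], [e]}: π^{-1}(V) = {d, e, f} ∈ τ ✓.
Open sets in the quotient: τ_Q = {{}, {[d=f], [e]}} (2 elements).


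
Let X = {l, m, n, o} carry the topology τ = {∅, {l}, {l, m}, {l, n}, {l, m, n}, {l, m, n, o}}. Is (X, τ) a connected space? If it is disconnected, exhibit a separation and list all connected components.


(X, τ) is connected.

Find clopen sets (U ∈ τ with X ∖ U ∈ τ):
  U = ∅, X ∖ U = {l, m, n, o} — both open, so U is clopen.
  U = {l, m, n, o}, X ∖ U = ∅ — both open, so U is clopen.
Only trivial clopens (∅ and X) exist, so (X, τ) is connected.
Compute connected components by grouping points that agree on all clopens:
  component: {l, m, n, o}


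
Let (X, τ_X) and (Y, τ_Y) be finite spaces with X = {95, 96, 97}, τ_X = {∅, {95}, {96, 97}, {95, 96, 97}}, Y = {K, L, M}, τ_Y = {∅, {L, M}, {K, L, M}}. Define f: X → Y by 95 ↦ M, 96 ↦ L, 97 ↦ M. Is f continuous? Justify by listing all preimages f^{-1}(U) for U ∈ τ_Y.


f IS continuous.

Compute f^{-1}(U) for each U ∈ τ_Y:
  U = ∅: f^{-1}(U) = ∅ ∈ τ_X ✓.
  U = {L, M}: f^{-1}(U) = {95, 96, 97} ∈ τ_X ✓.
  U = {K, L, M}: f^{-1}(U) = {95, 96, 97} ∈ τ_X ✓.
Every preimage lies in τ_X, so f IS continuous.


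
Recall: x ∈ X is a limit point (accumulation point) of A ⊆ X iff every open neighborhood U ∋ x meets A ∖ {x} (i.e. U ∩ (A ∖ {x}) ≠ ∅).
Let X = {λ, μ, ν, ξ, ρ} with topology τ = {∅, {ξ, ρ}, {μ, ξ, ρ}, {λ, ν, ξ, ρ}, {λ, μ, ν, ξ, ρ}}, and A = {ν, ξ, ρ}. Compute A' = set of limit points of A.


A' = {λ, μ, ν, ξ, ρ}

For each x ∈ X, list the open sets U ∈ τ with x ∈ U, then check whether U ∩ (A ∖ {x}) ≠ ∅ for every such U.
  x = λ: opens ∋ x are {λ, ν, ξ, ρ}, {λ, μ, ν, ξ, ρ}; each meets A ∖ {λ}, so x IS a limit point.
  x = μ: opens ∋ x are {μ, ξ, ρ}, {λ, μ, ν, ξ, ρ}; each meets A ∖ {μ}, so x IS a limit point.
  x = ν: opens ∋ x are {λ, ν, ξ, ρ}, {λ, μ, ν, ξ, ρ}; each meets A ∖ {ν}, so x IS a limit point.
  x = ξ: opens ∋ x are {ξ, ρ}, {μ, ξ, ρ}, {λ, ν, ξ, ρ}, {λ, μ, ν, ξ, ρ}; each meets A ∖ {ξ}, so x IS a limit point.
  x = ρ: opens ∋ x are {ξ, ρ}, {μ, ξ, ρ}, {λ, ν, ξ, ρ}, {λ, μ, ν, ξ, ρ}; each meets A ∖ {ρ}, so x IS a limit point.
Collecting: A' = {λ, μ, ν, ξ, ρ}.


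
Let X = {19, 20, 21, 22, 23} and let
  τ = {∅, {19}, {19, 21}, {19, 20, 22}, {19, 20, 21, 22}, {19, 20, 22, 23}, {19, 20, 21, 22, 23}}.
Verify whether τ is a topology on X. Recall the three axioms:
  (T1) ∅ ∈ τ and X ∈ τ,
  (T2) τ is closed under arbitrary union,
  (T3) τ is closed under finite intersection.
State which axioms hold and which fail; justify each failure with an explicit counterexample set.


τ IS a topology on X.

Axiom (T1): ∅ ∈ τ? Yes; X ∈ τ? Yes.
Axiom (T2/T3): check pairwise unions and intersections of members of τ.
All pairwise intersections and unions checked — each lies in τ. Therefore τ satisfies (T1), (T2), (T3): it IS a topology on X.


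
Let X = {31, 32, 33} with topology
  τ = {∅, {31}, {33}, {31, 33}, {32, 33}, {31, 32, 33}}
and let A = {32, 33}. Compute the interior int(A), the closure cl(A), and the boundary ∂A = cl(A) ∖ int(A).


int(A) = {32, 33}, cl(A) = {32, 33}, ∂A = ∅.

Closed sets in (X, τ) are complements of opens:
  closed(X, τ) = {∅, {31}, {32}, {31, 32}, {32, 33}, {31, 32, 33}}.
int(A) = ⋃ {U ∈ τ : U ⊆ A}. Opens contained in A: ∅, {33}, {32, 33}.
Taking the union of these: int(A) = {32, 33}.
cl(A) = ⋂ {C closed : A ⊆ C}. Closed sets containing A: {32, 33}, {31, 32, 33}.
Intersecting these: cl(A) = {32, 33}.
∂A = cl(A) ∖ int(A) = {32, 33} ∖ {32, 33} = ∅.


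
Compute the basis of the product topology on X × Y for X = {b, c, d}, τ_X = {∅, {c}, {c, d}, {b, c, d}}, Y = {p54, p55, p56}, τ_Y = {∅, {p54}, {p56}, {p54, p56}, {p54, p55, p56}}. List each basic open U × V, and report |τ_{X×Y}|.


Basis B = {∅ × ∅, {c} × {p54}, {c} × {p56}, {c} × {p54, p56}, {c, d} × {p54}, {c, d} × {p56}, {b, c, d} × {p54}, {b, c, d} × {p56}, {c} × {p54, p55, p56}, {c, d} × {p54, p56}, {b, c, d} × {p54, p56}, {c, d} × {p54, p55, p56}, {b, c, d} × {p54, p55, p56}}; |τ_{X×Y}| = 30.

Enumerate products U × V with U ∈ τ_X, V ∈ τ_Y (deduplicated):
  ∅ × ∅ = {} (∅)
  {c} × {p54} = {(c,p54)}
  {c} × {p56} = {(c,p56)}
  {c} × {p54, p56} = {(c,p54), (c,p56)}
  {c, d} × {p54} = {(c,p54), (d,p54)}
  {c, d} × {p56} = {(c,p56), (d,p56)}
  {b, c, d} × {p54} = {(b,p54), (c,p54), (d,p54)}
  {b, c, d} × {p56} = {(b,p56), (c,p56), (d,p56)}
  {c} × {p54, p55, p56} = {(c,p54), (c,p55), (c,p56)}
  {c, d} × {p54, p56} = {(c,p54), (c,p56), (d,p54), (d,p56)}
  {b, c, d} × {p54, p56} = {(b,p54), (b,p56), (c,p54), (c,p56), (d,p54), (d,p56)}
  {c, d} × {p54, p55, p56} = {(c,p54), (c,p55), (c,p56), (d,p54), (d,p55), (d,p56)}
  {b, c, d} × {p54, p55, p56} = {(b,p54), (b,p55), (b,p56), (c,p54), (c,p55), (c,p56), (d,p54), (d,p55), (d,p56)}
These 13 distinct sets form the basis B.
Close under arbitrary unions to get τ_{X×Y}; counting gives |τ_{X×Y}| = 30.
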